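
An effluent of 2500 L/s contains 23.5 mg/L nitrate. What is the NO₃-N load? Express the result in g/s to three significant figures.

2500 L/s = 2.5 m³/s.
Mass flux = Q·C = 2.5 m³/s × 23.5 g/m³ = 58.75 g/s.

58.8 g/s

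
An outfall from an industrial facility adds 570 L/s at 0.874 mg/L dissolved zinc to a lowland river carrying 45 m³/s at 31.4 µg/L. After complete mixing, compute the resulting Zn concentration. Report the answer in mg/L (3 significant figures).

0.0419 mg/L

570 L/s = 0.57 m³/s.
31.4 µg/L = 0.0314 mg/L.
Conservation of mass across the mixing zone: C = (0.57·0.874 + 45·0.0314) / (0.57 + 45) = 1.911/45.57 = 0.04194 mg/L.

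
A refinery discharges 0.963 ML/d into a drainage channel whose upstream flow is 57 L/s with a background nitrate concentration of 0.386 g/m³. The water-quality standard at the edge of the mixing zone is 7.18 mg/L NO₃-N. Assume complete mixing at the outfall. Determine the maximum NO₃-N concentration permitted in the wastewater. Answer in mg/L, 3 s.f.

0.963 ML/d = 0.01115 m³/s.
57 L/s = 0.057 m³/s.
Mass balance: 7.18·0.06815 = 0.01115·Cₑ + 0.057·0.386.
Cₑ = (0.4893 − 0.022) / 0.01115 = 41.92 mg/L.

41.9 mg/L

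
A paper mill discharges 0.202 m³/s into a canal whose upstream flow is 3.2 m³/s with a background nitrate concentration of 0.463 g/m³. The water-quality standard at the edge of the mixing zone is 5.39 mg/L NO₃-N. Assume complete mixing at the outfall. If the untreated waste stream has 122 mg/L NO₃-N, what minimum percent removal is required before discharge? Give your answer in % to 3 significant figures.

31.6 %

Mass balance: 5.39·3.402 = 0.202·Cₑ + 3.2·0.463.
Cₑ = (18.34 − 1.482) / 0.202 = 83.44 mg/L.
Required removal = 1 − 83.44/122 = 31.61 %.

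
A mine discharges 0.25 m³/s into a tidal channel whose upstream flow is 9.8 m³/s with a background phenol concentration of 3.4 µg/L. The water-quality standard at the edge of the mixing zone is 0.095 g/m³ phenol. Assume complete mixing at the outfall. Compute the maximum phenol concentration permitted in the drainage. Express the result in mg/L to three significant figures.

3.69 mg/L

3.4 µg/L = 0.0034 mg/L.
Mass balance: 0.095·10.05 = 0.25·Cₑ + 9.8·0.0034.
Cₑ = (0.9548 − 0.03332) / 0.25 = 3.686 mg/L.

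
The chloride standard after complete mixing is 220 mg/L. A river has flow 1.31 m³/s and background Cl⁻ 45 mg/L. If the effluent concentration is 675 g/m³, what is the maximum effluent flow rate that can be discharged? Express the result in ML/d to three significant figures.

43.5 ML/d

Mass balance at complete mixing: C_std·(Q_w + Q_r) = Q_w·C_e + Q_r·C_b.
Rearranging, Q_w = Q_r·(C_std − C_b)/(C_e − C_std) = 1.31·(220 − 45) / (675 − 220) = 0.5038 m³/s.
= 43.53 ML/d.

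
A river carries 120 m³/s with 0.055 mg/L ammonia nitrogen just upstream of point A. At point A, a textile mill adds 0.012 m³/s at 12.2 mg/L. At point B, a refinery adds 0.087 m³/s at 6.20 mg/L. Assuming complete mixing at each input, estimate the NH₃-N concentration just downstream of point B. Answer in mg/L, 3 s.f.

0.0607 mg/L

After input A: C = (120·0.055 + 0.012·12.2) / 120 = 0.05621 mg/L.
After input B: C = (120·0.05621 + 0.087·6.2) / 120.1 = 0.06066 mg/L.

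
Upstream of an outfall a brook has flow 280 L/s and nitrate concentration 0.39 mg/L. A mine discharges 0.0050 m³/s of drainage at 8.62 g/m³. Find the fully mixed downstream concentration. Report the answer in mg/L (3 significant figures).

280 L/s = 0.28 m³/s.
By mass balance at complete mixing, C = (0.005·8.62 + 0.28·0.39) / (0.005 + 0.28) = 0.1523/0.285 = 0.5344 mg/L.

0.534 mg/L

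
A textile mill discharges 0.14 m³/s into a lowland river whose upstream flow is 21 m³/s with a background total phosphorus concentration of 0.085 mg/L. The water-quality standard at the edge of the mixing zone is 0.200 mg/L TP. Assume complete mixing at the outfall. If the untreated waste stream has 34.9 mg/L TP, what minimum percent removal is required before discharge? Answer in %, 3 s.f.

50.0 %

Mass balance: 0.2·21.14 = 0.14·Cₑ + 21·0.085.
Cₑ = (4.228 − 1.785) / 0.14 = 17.45 mg/L.
Required removal = 1 − 17.45/34.9 = 50 %.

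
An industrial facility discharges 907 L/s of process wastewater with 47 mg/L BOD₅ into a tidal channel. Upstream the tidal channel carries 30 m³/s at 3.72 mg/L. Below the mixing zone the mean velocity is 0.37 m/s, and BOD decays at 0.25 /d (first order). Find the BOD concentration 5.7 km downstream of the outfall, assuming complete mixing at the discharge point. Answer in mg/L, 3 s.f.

907 L/s = 0.907 m³/s.
After complete mixing, C₀ = (0.907·47 + 30·3.72) / 30.91 = 4.99 mg/L.
Travel time t = 5700 m / 0.37 m/s = 1.541e+04 s = 0.1783 d.
C = 4.99·exp(−0.25·0.1783) = 4.99·0.9564 = 4.773 mg/L.

4.77 mg/L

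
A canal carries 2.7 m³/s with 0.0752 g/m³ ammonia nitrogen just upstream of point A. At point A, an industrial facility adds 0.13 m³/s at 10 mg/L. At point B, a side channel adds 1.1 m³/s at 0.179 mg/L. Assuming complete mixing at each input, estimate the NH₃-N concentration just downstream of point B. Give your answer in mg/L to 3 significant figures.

After input A: C = (2.7·0.0752 + 0.13·10) / 2.83 = 0.5311 mg/L.
After input B: C = (2.83·0.5311 + 1.1·0.179) / 3.93 = 0.4326 mg/L.

0.433 mg/L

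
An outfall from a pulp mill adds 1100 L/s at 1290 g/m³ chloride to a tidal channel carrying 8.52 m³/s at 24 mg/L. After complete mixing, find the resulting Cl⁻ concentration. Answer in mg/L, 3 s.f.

1100 L/s = 1.1 m³/s.
By mass balance at complete mixing, C = (1.1·1290 + 8.52·24) / (1.1 + 8.52) = 1623/9.62 = 168.8 mg/L.

169 mg/L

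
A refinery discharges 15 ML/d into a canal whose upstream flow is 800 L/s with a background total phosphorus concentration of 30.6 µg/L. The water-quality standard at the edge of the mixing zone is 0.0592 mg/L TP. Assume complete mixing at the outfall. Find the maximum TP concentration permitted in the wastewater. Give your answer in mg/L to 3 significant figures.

15 ML/d = 0.1736 m³/s.
800 L/s = 0.8 m³/s.
30.6 µg/L = 0.0306 mg/L.
Mass balance: 0.0592·0.9736 = 0.1736·Cₑ + 0.8·0.0306.
Cₑ = (0.05764 − 0.02448) / 0.1736 = 0.191 mg/L.

0.191 mg/L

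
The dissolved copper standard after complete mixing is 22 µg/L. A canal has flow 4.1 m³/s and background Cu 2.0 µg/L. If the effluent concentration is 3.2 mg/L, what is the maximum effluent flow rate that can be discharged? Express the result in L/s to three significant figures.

2.0 µg/L = 0.002 mg/L.
22 µg/L = 0.022 mg/L.
Mass balance at complete mixing: C_std·(Q_w + Q_r) = Q_w·C_e + Q_r·C_b.
Rearranging, Q_w = Q_r·(C_std − C_b)/(C_e − C_std) = 4.1·(0.022 − 0.002) / (3.2 − 0.022) = 0.0258 m³/s.
= 25.8 L/s.

25.8 L/s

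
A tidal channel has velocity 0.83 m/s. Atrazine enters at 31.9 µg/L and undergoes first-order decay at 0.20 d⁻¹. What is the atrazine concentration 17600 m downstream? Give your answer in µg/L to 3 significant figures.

Travel time t = 17600 m / 0.83 m/s = 1.76e+04/0.83 = 2.12e+04 s = 0.2454 d.
First-order decay: C = 31.9·exp(−0.20·0.2454) = 31.9·0.9521 = 30.37 µg/L.

30.4 µg/L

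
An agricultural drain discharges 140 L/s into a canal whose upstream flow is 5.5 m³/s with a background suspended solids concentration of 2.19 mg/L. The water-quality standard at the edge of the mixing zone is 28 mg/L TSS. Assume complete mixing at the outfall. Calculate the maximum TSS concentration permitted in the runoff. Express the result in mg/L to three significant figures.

1040 mg/L

140 L/s = 0.14 m³/s.
Mass balance: 28·5.64 = 0.14·Cₑ + 5.5·2.19.
Cₑ = (157.9 − 12.04) / 0.14 = 1042 mg/L.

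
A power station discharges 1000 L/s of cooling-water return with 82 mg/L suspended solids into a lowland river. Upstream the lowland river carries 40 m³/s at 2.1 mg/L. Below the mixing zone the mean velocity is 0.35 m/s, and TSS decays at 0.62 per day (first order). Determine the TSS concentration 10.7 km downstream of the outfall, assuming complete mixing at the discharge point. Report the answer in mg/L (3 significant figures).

3.25 mg/L

1000 L/s = 1 m³/s.
After complete mixing, C₀ = (1·82 + 40·2.1) / 41 = 4.049 mg/L.
Travel time t = 1.07e+04 m / 0.35 m/s = 3.057e+04 s = 0.3538 d.
C = 4.049·exp(−0.62·0.3538) = 4.049·0.803 = 3.251 mg/L.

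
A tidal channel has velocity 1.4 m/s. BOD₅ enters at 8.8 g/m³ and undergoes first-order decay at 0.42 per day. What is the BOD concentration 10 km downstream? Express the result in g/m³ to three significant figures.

Travel time t = 10 km / 1.4 m/s = 1e+04/1.4 = 7143 s = 0.08267 d.
First-order decay: C = 8.8·exp(−0.42·0.08267) = 8.8·0.9659 = 8.5 g/m³.

8.50 g/m³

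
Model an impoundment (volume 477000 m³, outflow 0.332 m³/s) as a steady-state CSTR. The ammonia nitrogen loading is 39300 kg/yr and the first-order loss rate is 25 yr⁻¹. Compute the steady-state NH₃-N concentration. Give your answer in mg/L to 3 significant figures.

1.75 mg/L

Outflow Q = 0.332 m³/s × 3.156e+07 s/yr = 1.048e+07 m³/yr.
Steady-state CSTR mass balance: W = Q·C + k·V·C, so C = W/(Q + kV).
Q + kV = 1.048e+07 + 25·477000 = 2.24e+07 m³/yr.
C = 39300/2.24e+07 = 0.001754 kg/m³ = 1.754 mg/L.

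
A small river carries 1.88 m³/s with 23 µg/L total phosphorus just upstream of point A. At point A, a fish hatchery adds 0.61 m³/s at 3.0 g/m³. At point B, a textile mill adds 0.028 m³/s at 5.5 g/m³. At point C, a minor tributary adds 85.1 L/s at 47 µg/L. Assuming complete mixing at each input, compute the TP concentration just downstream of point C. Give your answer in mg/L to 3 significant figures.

23 µg/L = 0.023 mg/L.
After input A: C = (1.88·0.023 + 0.61·3) / 2.49 = 0.7523 mg/L.
After input B: C = (2.49·0.7523 + 0.028·5.5) / 2.518 = 0.8051 mg/L.
85.1 L/s = 0.0851 m³/s.
47 µg/L = 0.047 mg/L.
After input C: C = (2.518·0.8051 + 0.0851·0.047) / 2.603 = 0.7803 mg/L.

0.780 mg/L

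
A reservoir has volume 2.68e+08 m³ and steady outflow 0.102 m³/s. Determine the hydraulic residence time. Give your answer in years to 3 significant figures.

Q = 0.102 m³/s × 3.156e+07 s/yr = 3.219e+06 m³/yr.
Hydraulic residence time τ = V/Q = 2.68e+08/3.219e+06 = 83.26 yr.

83.3 yr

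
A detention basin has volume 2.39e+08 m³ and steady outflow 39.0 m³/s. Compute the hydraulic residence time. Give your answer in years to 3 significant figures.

Q = 39.0 m³/s × 3.156e+07 s/yr = 1.231e+09 m³/yr.
Hydraulic residence time τ = V/Q = 2.39e+08/1.231e+09 = 0.1942 yr.

0.194 yr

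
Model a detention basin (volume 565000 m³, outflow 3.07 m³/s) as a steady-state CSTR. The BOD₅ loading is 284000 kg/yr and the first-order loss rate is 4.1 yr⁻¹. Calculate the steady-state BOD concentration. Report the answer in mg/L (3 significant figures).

2.86 mg/L

Outflow Q = 3.07 m³/s × 3.156e+07 s/yr = 9.688e+07 m³/yr.
Steady-state CSTR mass balance: W = Q·C + k·V·C, so C = W/(Q + kV).
Q + kV = 9.688e+07 + 4.1·565000 = 9.92e+07 m³/yr.
C = 284000/9.92e+07 = 0.002863 kg/m³ = 2.863 mg/L.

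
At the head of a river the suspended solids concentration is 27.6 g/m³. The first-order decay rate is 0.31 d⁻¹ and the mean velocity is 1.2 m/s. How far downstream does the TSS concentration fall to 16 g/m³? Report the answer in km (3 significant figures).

182 km

From C = C₀·e^(−kt), t = ln(C₀/C)/k = ln(27.6/16)/0.31 = 0.5452/0.31 = 1.759 d.
Distance = v·t = 1.2 m/s × 1.52e+05 s = 1.824e+05 m = 182.4 km.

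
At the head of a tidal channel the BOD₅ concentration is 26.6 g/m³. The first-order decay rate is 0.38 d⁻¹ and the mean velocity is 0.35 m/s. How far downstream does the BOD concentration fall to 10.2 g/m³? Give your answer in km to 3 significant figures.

76.3 km

From C = C₀·e^(−kt), t = ln(C₀/C)/k = ln(26.6/10.2)/0.38 = 0.9585/0.38 = 2.522 d.
Distance = v·t = 0.35 m/s × 2.179e+05 s = 7.628e+04 m = 76.28 km.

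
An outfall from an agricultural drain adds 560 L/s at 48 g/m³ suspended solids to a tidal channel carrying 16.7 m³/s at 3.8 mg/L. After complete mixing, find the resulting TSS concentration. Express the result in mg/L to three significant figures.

560 L/s = 0.56 m³/s.
By mass balance at complete mixing, C = (0.56·48 + 16.7·3.8) / (0.56 + 16.7) = 90.34/17.26 = 5.234 mg/L.

5.23 mg/L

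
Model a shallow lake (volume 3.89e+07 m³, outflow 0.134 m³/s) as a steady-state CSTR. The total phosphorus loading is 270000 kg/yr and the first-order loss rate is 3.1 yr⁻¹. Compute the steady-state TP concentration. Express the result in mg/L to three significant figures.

2.16 mg/L

Outflow Q = 0.134 m³/s × 3.156e+07 s/yr = 4.229e+06 m³/yr.
Steady-state CSTR mass balance: W = Q·C + k·V·C, so C = W/(Q + kV).
Q + kV = 4.229e+06 + 3.1·3.89e+07 = 1.248e+08 m³/yr.
C = 270000/1.248e+08 = 0.002163 kg/m³ = 2.163 mg/L.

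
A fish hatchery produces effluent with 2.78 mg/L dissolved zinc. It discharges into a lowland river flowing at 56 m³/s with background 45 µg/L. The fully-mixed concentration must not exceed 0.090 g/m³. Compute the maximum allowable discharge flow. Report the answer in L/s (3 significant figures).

45 µg/L = 0.045 mg/L.
Mass balance at complete mixing: C_std·(Q_w + Q_r) = Q_w·C_e + Q_r·C_b.
Rearranging, Q_w = Q_r·(C_std − C_b)/(C_e − C_std) = 56·(0.09 − 0.045) / (2.78 − 0.09) = 0.9368 m³/s.
= 936.8 L/s.

937 L/s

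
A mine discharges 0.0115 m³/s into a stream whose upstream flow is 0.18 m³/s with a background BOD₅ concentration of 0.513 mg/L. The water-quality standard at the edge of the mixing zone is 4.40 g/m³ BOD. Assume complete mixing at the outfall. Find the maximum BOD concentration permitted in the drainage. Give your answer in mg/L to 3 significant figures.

65.2 mg/L

Mass balance: 4.4·0.1915 = 0.0115·Cₑ + 0.18·0.513.
Cₑ = (0.8426 − 0.09234) / 0.0115 = 65.24 mg/L.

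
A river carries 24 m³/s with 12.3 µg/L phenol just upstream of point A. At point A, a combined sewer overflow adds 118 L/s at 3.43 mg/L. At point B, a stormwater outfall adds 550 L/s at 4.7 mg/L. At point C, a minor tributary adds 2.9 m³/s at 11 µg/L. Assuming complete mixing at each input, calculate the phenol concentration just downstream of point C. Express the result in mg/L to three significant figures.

0.120 mg/L

12.3 µg/L = 0.0123 mg/L.
118 L/s = 0.118 m³/s.
After input A: C = (24·0.0123 + 0.118·3.43) / 24.12 = 0.02902 mg/L.
550 L/s = 0.55 m³/s.
After input B: C = (24.12·0.02902 + 0.55·4.7) / 24.67 = 0.1332 mg/L.
11 µg/L = 0.011 mg/L.
After input C: C = (24.67·0.1332 + 2.9·0.011) / 27.57 = 0.1203 mg/L.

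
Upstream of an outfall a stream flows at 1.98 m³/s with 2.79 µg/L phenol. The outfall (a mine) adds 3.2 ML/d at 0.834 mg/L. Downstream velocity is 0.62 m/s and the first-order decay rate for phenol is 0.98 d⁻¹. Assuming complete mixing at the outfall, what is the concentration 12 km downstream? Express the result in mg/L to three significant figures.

0.0145 mg/L

3.2 ML/d = 0.03704 m³/s.
2.79 µg/L = 0.00279 mg/L.
After complete mixing, C₀ = (0.03704·0.834 + 1.98·0.00279) / 2.017 = 0.01805 mg/L.
Travel time t = 1.2e+04 m / 0.62 m/s = 1.935e+04 s = 0.224 d.
C = 0.01805·exp(−0.98·0.224) = 0.01805·0.8029 = 0.01449 mg/L.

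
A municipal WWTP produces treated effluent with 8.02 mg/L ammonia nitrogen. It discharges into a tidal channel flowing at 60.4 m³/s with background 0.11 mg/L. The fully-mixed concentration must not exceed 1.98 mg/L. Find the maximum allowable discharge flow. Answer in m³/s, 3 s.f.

18.7 m³/s

Mass balance at complete mixing: C_std·(Q_w + Q_r) = Q_w·C_e + Q_r·C_b.
Rearranging, Q_w = Q_r·(C_std − C_b)/(C_e − C_std) = 60.4·(1.98 − 0.11) / (8.02 − 1.98) = 18.7 m³/s.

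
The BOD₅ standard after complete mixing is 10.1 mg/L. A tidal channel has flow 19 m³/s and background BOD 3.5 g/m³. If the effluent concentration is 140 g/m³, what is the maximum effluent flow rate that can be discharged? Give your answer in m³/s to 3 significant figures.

0.965 m³/s

Mass balance at complete mixing: C_std·(Q_w + Q_r) = Q_w·C_e + Q_r·C_b.
Rearranging, Q_w = Q_r·(C_std − C_b)/(C_e − C_std) = 19·(10.1 − 3.5) / (140 − 10.1) = 0.9654 m³/s.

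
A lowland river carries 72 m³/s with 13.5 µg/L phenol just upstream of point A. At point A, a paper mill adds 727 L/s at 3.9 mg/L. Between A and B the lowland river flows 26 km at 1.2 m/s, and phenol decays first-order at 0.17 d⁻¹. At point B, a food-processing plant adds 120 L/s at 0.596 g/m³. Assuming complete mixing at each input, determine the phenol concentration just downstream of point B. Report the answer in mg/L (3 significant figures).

13.5 µg/L = 0.0135 mg/L.
727 L/s = 0.727 m³/s.
After input A: C = (72·0.0135 + 0.727·3.9) / 72.73 = 0.05235 mg/L.
Over the 26 km reach to input B (t = 2.167e+04 s = 0.2508 d), decay gives C = 0.05235·exp(−0.17·0.2508) = 0.05017 mg/L.
120 L/s = 0.12 m³/s.
After input B: C = (72.73·0.05017 + 0.12·0.596) / 72.85 = 0.05106 mg/L.

0.0511 mg/L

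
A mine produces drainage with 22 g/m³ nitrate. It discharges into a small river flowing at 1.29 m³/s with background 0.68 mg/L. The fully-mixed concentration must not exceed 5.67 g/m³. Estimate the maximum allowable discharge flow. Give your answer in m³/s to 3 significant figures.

0.394 m³/s

Mass balance at complete mixing: C_std·(Q_w + Q_r) = Q_w·C_e + Q_r·C_b.
Rearranging, Q_w = Q_r·(C_std − C_b)/(C_e − C_std) = 1.29·(5.67 − 0.68) / (22 − 5.67) = 0.3942 m³/s.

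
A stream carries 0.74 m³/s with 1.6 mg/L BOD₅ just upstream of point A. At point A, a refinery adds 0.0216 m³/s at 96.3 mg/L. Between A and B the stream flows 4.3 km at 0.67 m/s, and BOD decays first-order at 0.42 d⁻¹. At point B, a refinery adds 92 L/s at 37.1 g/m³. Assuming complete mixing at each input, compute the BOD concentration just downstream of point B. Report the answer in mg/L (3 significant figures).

7.71 mg/L

After input A: C = (0.74·1.6 + 0.0216·96.3) / 0.7616 = 4.286 mg/L.
Over the 4.3 km reach to input B (t = 6418 s = 0.07428 d), decay gives C = 4.286·exp(−0.42·0.07428) = 4.154 mg/L.
92 L/s = 0.092 m³/s.
After input B: C = (0.7616·4.154 + 0.092·37.1) / 0.8536 = 7.705 mg/L.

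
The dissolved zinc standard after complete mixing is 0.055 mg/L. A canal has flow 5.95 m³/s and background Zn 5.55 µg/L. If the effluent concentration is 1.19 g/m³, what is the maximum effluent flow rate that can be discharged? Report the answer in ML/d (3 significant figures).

5.55 µg/L = 0.00555 mg/L.
Mass balance at complete mixing: C_std·(Q_w + Q_r) = Q_w·C_e + Q_r·C_b.
Rearranging, Q_w = Q_r·(C_std − C_b)/(C_e − C_std) = 5.95·(0.055 − 0.00555) / (1.19 − 0.055) = 0.2592 m³/s.
= 22.4 ML/d.

22.4 ML/d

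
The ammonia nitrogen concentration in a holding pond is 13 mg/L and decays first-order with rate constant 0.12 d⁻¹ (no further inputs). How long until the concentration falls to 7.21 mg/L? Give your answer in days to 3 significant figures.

t = ln(C₀/C)/k = ln(13/7.21)/0.12 = 0.5895/0.12 = 4.912 d.

4.91 d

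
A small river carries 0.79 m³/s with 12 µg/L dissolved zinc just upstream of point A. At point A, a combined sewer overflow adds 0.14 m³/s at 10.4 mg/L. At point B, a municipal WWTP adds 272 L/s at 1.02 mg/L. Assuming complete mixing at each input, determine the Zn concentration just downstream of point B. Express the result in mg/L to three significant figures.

1.45 mg/L

12 µg/L = 0.012 mg/L.
After input A: C = (0.79·0.012 + 0.14·10.4) / 0.93 = 1.576 mg/L.
272 L/s = 0.272 m³/s.
After input B: C = (0.93·1.576 + 0.272·1.02) / 1.202 = 1.45 mg/L.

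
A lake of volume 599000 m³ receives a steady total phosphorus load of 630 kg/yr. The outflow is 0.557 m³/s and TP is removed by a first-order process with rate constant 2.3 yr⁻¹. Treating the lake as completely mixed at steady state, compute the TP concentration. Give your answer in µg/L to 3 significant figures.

33.2 µg/L

Outflow Q = 0.557 m³/s × 3.156e+07 s/yr = 1.758e+07 m³/yr.
Steady-state CSTR mass balance: W = Q·C + k·V·C, so C = W/(Q + kV).
Q + kV = 1.758e+07 + 2.3·599000 = 1.896e+07 m³/yr.
C = 630/1.896e+07 = 3.324e-05 kg/m³ = 0.03324 mg/L = 33.24 µg/L.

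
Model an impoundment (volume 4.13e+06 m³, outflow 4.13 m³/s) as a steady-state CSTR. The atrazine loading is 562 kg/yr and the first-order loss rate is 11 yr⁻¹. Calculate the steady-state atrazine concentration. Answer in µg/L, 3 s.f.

Outflow Q = 4.13 m³/s × 3.156e+07 s/yr = 1.303e+08 m³/yr.
Steady-state CSTR mass balance: W = Q·C + k·V·C, so C = W/(Q + kV).
Q + kV = 1.303e+08 + 11·4.13e+06 = 1.758e+08 m³/yr.
C = 562/1.758e+08 = 3.197e-06 kg/m³ = 0.003197 mg/L = 3.197 µg/L.

3.20 µg/L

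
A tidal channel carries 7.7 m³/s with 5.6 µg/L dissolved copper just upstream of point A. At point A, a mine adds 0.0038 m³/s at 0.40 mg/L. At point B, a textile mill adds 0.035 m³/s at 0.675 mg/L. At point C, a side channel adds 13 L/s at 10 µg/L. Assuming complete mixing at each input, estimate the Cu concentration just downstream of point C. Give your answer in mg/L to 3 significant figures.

5.6 µg/L = 0.0056 mg/L.
After input A: C = (7.7·0.0056 + 0.0038·0.4) / 7.704 = 0.005795 mg/L.
After input B: C = (7.704·0.005795 + 0.035·0.675) / 7.739 = 0.008821 mg/L.
13 L/s = 0.013 m³/s.
10 µg/L = 0.01 mg/L.
After input C: C = (7.739·0.008821 + 0.013·0.01) / 7.752 = 0.008823 mg/L.

0.00882 mg/L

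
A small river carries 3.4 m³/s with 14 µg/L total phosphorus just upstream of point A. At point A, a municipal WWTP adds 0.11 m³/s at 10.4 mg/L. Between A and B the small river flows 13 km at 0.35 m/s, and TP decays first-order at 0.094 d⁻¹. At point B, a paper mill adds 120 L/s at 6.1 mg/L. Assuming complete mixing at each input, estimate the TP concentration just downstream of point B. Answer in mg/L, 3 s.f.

0.517 mg/L

14 µg/L = 0.014 mg/L.
After input A: C = (3.4·0.014 + 0.11·10.4) / 3.51 = 0.3395 mg/L.
Over the 13 km reach to input B (t = 3.714e+04 s = 0.4299 d), decay gives C = 0.3395·exp(−0.094·0.4299) = 0.326 mg/L.
120 L/s = 0.12 m³/s.
After input B: C = (3.51·0.326 + 0.12·6.1) / 3.63 = 0.5169 mg/L.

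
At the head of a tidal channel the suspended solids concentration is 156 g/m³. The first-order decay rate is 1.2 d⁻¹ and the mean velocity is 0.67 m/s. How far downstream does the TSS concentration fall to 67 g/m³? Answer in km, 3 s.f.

From C = C₀·e^(−kt), t = ln(C₀/C)/k = ln(156/67)/1.2 = 0.8452/1.2 = 0.7043 d.
Distance = v·t = 0.67 m/s × 6.085e+04 s = 4.077e+04 m = 40.77 km.

40.8 km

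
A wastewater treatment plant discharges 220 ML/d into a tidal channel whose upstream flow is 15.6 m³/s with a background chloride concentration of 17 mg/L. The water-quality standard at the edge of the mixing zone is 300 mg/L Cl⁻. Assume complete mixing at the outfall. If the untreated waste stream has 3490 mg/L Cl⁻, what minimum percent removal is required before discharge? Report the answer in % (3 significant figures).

220 ML/d = 2.546 m³/s.
Mass balance: 300·18.15 = 2.546·Cₑ + 15.6·17.
Cₑ = (5444 − 265.2) / 2.546 = 2034 mg/L.
Required removal = 1 − 2034/3490 = 41.72 %.

41.7 %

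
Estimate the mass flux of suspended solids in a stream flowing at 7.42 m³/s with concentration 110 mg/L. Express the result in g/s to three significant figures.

816 g/s

Mass flux = Q·C = 7.42 m³/s × 110 g/m³ = 816.2 g/s.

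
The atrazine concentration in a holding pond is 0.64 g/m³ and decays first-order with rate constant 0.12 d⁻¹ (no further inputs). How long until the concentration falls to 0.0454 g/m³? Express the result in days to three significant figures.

22.0 d

t = ln(C₀/C)/k = ln(0.64/0.0454)/0.12 = 2.646/0.12 = 22.05 d.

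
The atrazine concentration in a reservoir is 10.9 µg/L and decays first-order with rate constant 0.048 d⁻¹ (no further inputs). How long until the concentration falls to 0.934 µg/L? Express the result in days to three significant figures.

t = ln(C₀/C)/k = ln(10.9/0.934)/0.048 = 2.457/0.048 = 51.19 d.

51.2 d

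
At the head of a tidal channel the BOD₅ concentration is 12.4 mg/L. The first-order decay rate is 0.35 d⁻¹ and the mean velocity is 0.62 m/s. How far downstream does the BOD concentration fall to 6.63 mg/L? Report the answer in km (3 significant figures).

From C = C₀·e^(−kt), t = ln(C₀/C)/k = ln(12.4/6.63)/0.35 = 0.6261/0.35 = 1.789 d.
Distance = v·t = 0.62 m/s × 1.546e+05 s = 9.582e+04 m = 95.82 km.

95.8 km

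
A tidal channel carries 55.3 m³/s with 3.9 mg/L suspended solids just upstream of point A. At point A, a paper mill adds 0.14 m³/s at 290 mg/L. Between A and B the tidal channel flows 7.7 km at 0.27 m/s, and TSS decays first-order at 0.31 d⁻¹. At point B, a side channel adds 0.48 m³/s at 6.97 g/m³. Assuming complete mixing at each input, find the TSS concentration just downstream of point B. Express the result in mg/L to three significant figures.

After input A: C = (55.3·3.9 + 0.14·290) / 55.44 = 4.622 mg/L.
Over the 7.7 km reach to input B (t = 2.852e+04 s = 0.3301 d), decay gives C = 4.622·exp(−0.31·0.3301) = 4.173 mg/L.
After input B: C = (55.44·4.173 + 0.48·6.97) / 55.92 = 4.197 mg/L.

4.20 mg/L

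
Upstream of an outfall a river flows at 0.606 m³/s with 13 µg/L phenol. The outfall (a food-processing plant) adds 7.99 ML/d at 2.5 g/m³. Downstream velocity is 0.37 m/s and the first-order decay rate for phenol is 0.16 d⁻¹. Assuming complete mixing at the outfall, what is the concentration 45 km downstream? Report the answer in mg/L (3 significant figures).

7.99 ML/d = 0.09248 m³/s.
13 µg/L = 0.013 mg/L.
After complete mixing, C₀ = (0.09248·2.5 + 0.606·0.013) / 0.6985 = 0.3423 mg/L.
Travel time t = 4.5e+04 m / 0.37 m/s = 1.216e+05 s = 1.408 d.
C = 0.3423·exp(−0.16·1.408) = 0.3423·0.7983 = 0.2732 mg/L.

0.273 mg/L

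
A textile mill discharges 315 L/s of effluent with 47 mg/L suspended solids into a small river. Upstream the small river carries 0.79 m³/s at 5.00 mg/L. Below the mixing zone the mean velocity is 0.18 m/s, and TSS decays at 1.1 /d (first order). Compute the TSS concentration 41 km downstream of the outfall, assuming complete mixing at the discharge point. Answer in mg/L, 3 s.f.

0.934 mg/L

315 L/s = 0.315 m³/s.
After complete mixing, C₀ = (0.315·47 + 0.79·5) / 1.105 = 16.97 mg/L.
Travel time t = 4.1e+04 m / 0.18 m/s = 2.278e+05 s = 2.636 d.
C = 16.97·exp(−1.1·2.636) = 16.97·0.05503 = 0.9339 mg/L.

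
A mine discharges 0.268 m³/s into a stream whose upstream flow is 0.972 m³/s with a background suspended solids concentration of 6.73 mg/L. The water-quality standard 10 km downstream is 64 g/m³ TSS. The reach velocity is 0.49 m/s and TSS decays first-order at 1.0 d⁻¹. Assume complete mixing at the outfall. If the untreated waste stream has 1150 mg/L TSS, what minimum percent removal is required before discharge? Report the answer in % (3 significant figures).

69.5 %

Travel time to the compliance point: t = 1e+04/0.49 = 2.041e+04 s = 0.2362 d; decay factor exp(−1.0·0.2362) = 0.7896.
So the concentration just after mixing may be at most 64/0.7896 = 81.05 mg/L.
Mass balance: 81.05·1.24 = 0.268·Cₑ + 0.972·6.73.
Cₑ = (100.5 − 6.542) / 0.268 = 350.6 mg/L.
Required removal = 1 − 350.6/1150 = 69.51 %.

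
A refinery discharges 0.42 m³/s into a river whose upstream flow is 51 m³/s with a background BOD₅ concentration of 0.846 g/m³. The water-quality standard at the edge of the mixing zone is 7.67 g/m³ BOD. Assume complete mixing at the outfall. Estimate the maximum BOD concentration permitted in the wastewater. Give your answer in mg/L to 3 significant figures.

836 mg/L

Mass balance: 7.67·51.42 = 0.42·Cₑ + 51·0.846.
Cₑ = (394.4 − 43.15) / 0.42 = 836.3 mg/L.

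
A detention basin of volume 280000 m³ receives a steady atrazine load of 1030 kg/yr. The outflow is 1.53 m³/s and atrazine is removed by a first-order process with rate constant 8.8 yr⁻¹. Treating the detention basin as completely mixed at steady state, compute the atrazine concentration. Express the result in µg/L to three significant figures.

Outflow Q = 1.53 m³/s × 3.156e+07 s/yr = 4.828e+07 m³/yr.
Steady-state CSTR mass balance: W = Q·C + k·V·C, so C = W/(Q + kV).
Q + kV = 4.828e+07 + 8.8·280000 = 5.075e+07 m³/yr.
C = 1030/5.075e+07 = 2.03e-05 kg/m³ = 0.0203 mg/L = 20.3 µg/L.

20.3 µg/L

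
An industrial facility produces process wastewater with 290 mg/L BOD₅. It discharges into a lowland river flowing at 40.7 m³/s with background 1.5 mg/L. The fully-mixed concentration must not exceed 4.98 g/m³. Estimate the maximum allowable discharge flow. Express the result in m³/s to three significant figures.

Mass balance at complete mixing: C_std·(Q_w + Q_r) = Q_w·C_e + Q_r·C_b.
Rearranging, Q_w = Q_r·(C_std − C_b)/(C_e − C_std) = 40.7·(4.98 − 1.5) / (290 − 4.98) = 0.4969 m³/s.

0.497 m³/s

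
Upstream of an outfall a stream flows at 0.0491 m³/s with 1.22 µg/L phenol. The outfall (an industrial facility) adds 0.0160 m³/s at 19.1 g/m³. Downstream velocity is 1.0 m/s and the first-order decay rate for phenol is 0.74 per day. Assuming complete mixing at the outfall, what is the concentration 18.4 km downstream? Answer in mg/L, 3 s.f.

1.22 µg/L = 0.00122 mg/L.
After complete mixing, C₀ = (0.016·19.1 + 0.0491·0.00122) / 0.0651 = 4.695 mg/L.
Travel time t = 1.84e+04 m / 1.0 m/s = 1.84e+04 s = 0.213 d.
C = 4.695·exp(−0.74·0.213) = 4.695·0.8542 = 4.011 mg/L.

4.01 mg/L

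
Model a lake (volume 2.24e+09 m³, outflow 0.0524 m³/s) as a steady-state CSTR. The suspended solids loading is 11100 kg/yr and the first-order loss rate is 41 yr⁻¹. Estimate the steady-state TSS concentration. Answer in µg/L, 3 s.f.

0.121 µg/L

Outflow Q = 0.0524 m³/s × 3.156e+07 s/yr = 1.654e+06 m³/yr.
Steady-state CSTR mass balance: W = Q·C + k·V·C, so C = W/(Q + kV).
Q + kV = 1.654e+06 + 41·2.24e+09 = 9.184e+10 m³/yr.
C = 11100/9.184e+10 = 1.209e-07 kg/m³ = 0.0001209 mg/L = 0.1209 µg/L.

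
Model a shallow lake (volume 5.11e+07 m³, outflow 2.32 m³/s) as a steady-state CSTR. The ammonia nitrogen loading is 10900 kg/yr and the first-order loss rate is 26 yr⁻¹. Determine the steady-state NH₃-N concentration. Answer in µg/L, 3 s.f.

7.78 µg/L

Outflow Q = 2.32 m³/s × 3.156e+07 s/yr = 7.321e+07 m³/yr.
Steady-state CSTR mass balance: W = Q·C + k·V·C, so C = W/(Q + kV).
Q + kV = 7.321e+07 + 26·5.11e+07 = 1.402e+09 m³/yr.
C = 10900/1.402e+09 = 7.776e-06 kg/m³ = 0.007776 mg/L = 7.776 µg/L.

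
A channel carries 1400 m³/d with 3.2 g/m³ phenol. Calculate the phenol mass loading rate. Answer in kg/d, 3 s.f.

4.48 kg/d

1400 m³/d = 0.0162 m³/s.
Mass flux = Q·C = 0.0162 m³/s × 3.2 g/m³ = 0.05185 g/s.
= 0.05185 g/s × 86.4 = 4.48 kg/d.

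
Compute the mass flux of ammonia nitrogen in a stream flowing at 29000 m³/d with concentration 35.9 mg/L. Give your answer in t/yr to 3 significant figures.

380 t/yr

29000 m³/d = 0.3356 m³/s.
Mass flux = Q·C = 0.3356 m³/s × 35.9 g/m³ = 12.05 g/s.
= 12.05 g/s × 31.56 = 380.3 t/yr.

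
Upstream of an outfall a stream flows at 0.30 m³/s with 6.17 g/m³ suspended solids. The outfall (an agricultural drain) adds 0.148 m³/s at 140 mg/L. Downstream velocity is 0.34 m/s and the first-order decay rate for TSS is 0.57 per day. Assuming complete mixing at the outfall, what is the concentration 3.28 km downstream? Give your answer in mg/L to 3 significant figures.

47.3 mg/L

After complete mixing, C₀ = (0.148·140 + 0.3·6.17) / 0.448 = 50.38 mg/L.
Travel time t = 3280 m / 0.34 m/s = 9647 s = 0.1117 d.
C = 50.38·exp(−0.57·0.1117) = 50.38·0.9383 = 47.28 mg/L.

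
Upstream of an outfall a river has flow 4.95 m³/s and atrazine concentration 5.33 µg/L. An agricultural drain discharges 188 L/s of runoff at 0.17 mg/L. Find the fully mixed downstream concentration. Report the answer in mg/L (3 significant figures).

0.0114 mg/L

188 L/s = 0.188 m³/s.
5.33 µg/L = 0.00533 mg/L.
By mass balance at complete mixing, C = (0.188·0.17 + 4.95·0.00533) / (0.188 + 4.95) = 0.05834/5.138 = 0.01136 mg/L.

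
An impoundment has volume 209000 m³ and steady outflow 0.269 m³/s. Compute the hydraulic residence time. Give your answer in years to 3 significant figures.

0.0246 yr

Q = 0.269 m³/s × 3.156e+07 s/yr = 8.489e+06 m³/yr.
Hydraulic residence time τ = V/Q = 209000/8.489e+06 = 0.02462 yr.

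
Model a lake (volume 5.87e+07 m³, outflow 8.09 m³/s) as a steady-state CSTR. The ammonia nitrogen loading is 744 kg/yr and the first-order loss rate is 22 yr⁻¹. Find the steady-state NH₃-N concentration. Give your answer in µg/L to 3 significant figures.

0.481 µg/L

Outflow Q = 8.09 m³/s × 3.156e+07 s/yr = 2.553e+08 m³/yr.
Steady-state CSTR mass balance: W = Q·C + k·V·C, so C = W/(Q + kV).
Q + kV = 2.553e+08 + 22·5.87e+07 = 1.547e+09 m³/yr.
C = 744/1.547e+09 = 4.81e-07 kg/m³ = 0.000481 mg/L = 0.481 µg/L.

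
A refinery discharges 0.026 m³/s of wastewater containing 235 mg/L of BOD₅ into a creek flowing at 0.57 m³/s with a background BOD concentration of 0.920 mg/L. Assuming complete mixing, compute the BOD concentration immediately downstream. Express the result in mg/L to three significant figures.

11.1 mg/L

Conservation of mass across the mixing zone: C = (0.026·235 + 0.57·0.92) / (0.026 + 0.57) = 6.634/0.596 = 11.13 mg/L.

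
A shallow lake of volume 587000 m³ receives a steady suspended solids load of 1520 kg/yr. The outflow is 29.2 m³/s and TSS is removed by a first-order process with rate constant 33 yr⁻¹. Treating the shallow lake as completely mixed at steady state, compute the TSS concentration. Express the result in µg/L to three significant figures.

Outflow Q = 29.2 m³/s × 3.156e+07 s/yr = 9.215e+08 m³/yr.
Steady-state CSTR mass balance: W = Q·C + k·V·C, so C = W/(Q + kV).
Q + kV = 9.215e+08 + 33·587000 = 9.409e+08 m³/yr.
C = 1520/9.409e+08 = 1.616e-06 kg/m³ = 0.001616 mg/L = 1.616 µg/L.

1.62 µg/L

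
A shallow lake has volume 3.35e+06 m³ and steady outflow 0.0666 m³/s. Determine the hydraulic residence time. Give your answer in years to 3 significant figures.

1.59 yr

Q = 0.0666 m³/s × 3.156e+07 s/yr = 2.102e+06 m³/yr.
Hydraulic residence time τ = V/Q = 3.35e+06/2.102e+06 = 1.594 yr.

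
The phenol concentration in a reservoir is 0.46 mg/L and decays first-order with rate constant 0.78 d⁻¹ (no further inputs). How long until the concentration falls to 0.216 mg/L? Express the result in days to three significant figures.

t = ln(C₀/C)/k = ln(0.46/0.216)/0.78 = 0.7559/0.78 = 0.9692 d.

0.969 d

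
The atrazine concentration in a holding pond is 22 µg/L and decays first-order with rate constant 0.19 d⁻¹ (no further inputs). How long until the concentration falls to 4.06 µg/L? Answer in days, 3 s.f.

t = ln(C₀/C)/k = ln(22/4.06)/0.19 = 1.69/0.19 = 8.894 d.

8.89 d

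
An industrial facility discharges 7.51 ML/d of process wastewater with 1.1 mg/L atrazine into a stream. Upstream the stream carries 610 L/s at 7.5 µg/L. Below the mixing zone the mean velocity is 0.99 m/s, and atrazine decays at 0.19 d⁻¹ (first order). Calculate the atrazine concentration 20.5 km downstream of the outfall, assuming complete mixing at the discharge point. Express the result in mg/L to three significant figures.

0.137 mg/L

7.51 ML/d = 0.08692 m³/s.
610 L/s = 0.61 m³/s.
7.5 µg/L = 0.0075 mg/L.
After complete mixing, C₀ = (0.08692·1.1 + 0.61·0.0075) / 0.6969 = 0.1438 mg/L.
Travel time t = 2.05e+04 m / 0.99 m/s = 2.071e+04 s = 0.2397 d.
C = 0.1438·exp(−0.19·0.2397) = 0.1438·0.9555 = 0.1374 mg/L.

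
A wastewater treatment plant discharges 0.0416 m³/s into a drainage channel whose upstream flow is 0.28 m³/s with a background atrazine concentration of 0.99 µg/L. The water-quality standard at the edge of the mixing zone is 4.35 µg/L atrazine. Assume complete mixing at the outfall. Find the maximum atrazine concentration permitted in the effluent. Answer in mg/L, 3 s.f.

0.0270 mg/L

0.99 µg/L = 0.00099 mg/L.
4.35 µg/L = 0.00435 mg/L.
Mass balance: 0.00435·0.3216 = 0.0416·Cₑ + 0.28·0.00099.
Cₑ = (0.001399 − 0.0002772) / 0.0416 = 0.02697 mg/L.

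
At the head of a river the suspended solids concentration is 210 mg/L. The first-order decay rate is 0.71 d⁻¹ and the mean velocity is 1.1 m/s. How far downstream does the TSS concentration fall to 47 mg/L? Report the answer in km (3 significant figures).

200 km

From C = C₀·e^(−kt), t = ln(C₀/C)/k = ln(210/47)/0.71 = 1.497/0.71 = 2.108 d.
Distance = v·t = 1.1 m/s × 1.822e+05 s = 2.004e+05 m = 200.4 km.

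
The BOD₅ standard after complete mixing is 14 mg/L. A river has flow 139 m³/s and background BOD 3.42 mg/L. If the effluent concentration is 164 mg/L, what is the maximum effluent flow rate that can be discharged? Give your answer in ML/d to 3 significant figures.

847 ML/d

Mass balance at complete mixing: C_std·(Q_w + Q_r) = Q_w·C_e + Q_r·C_b.
Rearranging, Q_w = Q_r·(C_std − C_b)/(C_e − C_std) = 139·(14 − 3.42) / (164 − 14) = 9.804 m³/s.
= 847.1 ML/d.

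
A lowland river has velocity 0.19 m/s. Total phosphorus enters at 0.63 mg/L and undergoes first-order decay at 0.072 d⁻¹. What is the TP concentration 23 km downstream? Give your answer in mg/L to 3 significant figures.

0.570 mg/L

Travel time t = 23 km / 0.19 m/s = 2.3e+04/0.19 = 1.211e+05 s = 1.401 d.
First-order decay: C = 0.63·exp(−0.072·1.401) = 0.63·0.904 = 0.5695 mg/L.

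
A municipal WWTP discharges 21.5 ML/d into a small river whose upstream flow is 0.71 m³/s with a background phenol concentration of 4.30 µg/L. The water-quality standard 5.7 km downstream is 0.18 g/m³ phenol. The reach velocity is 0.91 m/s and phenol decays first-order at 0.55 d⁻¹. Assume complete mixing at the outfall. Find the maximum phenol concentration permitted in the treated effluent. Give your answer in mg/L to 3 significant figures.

0.710 mg/L

21.5 ML/d = 0.2488 m³/s.
4.30 µg/L = 0.0043 mg/L.
Travel time to the compliance point: t = 5700/0.91 = 6264 s = 0.0725 d; decay factor exp(−0.55·0.0725) = 0.9609.
So the concentration just after mixing may be at most 0.18/0.9609 = 0.1873 mg/L.
Mass balance: 0.1873·0.9588 = 0.2488·Cₑ + 0.71·0.0043.
Cₑ = (0.1796 − 0.003053) / 0.2488 = 0.7095 mg/L.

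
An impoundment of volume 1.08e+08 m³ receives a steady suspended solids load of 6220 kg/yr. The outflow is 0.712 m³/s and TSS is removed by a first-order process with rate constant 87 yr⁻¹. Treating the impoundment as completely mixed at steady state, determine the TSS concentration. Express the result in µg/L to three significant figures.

0.660 µg/L

Outflow Q = 0.712 m³/s × 3.156e+07 s/yr = 2.247e+07 m³/yr.
Steady-state CSTR mass balance: W = Q·C + k·V·C, so C = W/(Q + kV).
Q + kV = 2.247e+07 + 87·1.08e+08 = 9.418e+09 m³/yr.
C = 6220/9.418e+09 = 6.604e-07 kg/m³ = 0.0006604 mg/L = 0.6604 µg/L.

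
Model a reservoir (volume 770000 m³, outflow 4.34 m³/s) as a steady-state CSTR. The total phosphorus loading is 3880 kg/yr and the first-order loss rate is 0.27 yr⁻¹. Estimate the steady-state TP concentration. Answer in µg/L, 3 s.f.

Outflow Q = 4.34 m³/s × 3.156e+07 s/yr = 1.37e+08 m³/yr.
Steady-state CSTR mass balance: W = Q·C + k·V·C, so C = W/(Q + kV).
Q + kV = 1.37e+08 + 0.27·770000 = 1.372e+08 m³/yr.
C = 3880/1.372e+08 = 2.829e-05 kg/m³ = 0.02829 mg/L = 28.29 µg/L.

28.3 µg/L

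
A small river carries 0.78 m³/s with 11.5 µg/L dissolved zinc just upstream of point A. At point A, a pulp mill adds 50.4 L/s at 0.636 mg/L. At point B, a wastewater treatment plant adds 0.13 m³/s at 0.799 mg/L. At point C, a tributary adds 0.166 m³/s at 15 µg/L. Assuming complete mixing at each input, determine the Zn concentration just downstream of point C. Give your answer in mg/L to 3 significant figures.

0.131 mg/L

11.5 µg/L = 0.0115 mg/L.
50.4 L/s = 0.0504 m³/s.
After input A: C = (0.78·0.0115 + 0.0504·0.636) / 0.8304 = 0.0494 mg/L.
After input B: C = (0.8304·0.0494 + 0.13·0.799) / 0.9604 = 0.1509 mg/L.
15 µg/L = 0.015 mg/L.
After input C: C = (0.9604·0.1509 + 0.166·0.015) / 1.126 = 0.1308 mg/L.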